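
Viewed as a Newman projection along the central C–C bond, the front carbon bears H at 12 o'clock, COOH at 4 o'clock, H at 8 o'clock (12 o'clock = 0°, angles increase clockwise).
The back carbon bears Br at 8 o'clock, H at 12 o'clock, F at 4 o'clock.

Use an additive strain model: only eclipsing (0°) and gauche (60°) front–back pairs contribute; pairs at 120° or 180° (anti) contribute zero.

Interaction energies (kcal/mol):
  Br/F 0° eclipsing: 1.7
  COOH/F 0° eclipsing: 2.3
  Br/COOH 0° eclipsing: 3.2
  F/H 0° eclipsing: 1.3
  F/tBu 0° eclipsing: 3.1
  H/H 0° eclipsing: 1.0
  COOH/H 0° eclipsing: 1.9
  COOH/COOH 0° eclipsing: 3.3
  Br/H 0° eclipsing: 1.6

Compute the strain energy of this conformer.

4.9 kcal/mol

This conformer (eclipsed): H–H eclipsed, COOH–F eclipsed, H–Br eclipsed; 1.0 + 2.3 + 1.6 = 4.9 kcal/mol.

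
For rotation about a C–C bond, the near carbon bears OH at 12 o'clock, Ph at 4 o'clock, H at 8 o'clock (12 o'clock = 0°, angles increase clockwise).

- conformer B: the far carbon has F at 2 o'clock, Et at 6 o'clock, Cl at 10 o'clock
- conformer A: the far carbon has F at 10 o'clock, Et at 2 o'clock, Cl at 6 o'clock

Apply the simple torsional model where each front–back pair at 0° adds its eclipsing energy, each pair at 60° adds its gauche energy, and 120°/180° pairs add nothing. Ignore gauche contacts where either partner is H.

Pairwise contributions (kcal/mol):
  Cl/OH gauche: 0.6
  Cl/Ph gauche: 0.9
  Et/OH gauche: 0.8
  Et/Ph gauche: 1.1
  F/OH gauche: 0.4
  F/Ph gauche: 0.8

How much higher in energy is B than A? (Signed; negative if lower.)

-0.3 kcal/mol

B (staggered): OH(0°)/F(60°) gauche 0.4; OH(0°)/Cl(300°) gauche 0.6; Ph(120°)/F(60°) gauche 0.8; Ph(120°)/Et(180°) gauche 1.1 → 2.9 kcal/mol.
A (staggered): OH(0°)/F(300°) gauche 0.4; OH(0°)/Et(60°) gauche 0.8; Ph(120°)/Et(60°) gauche 1.1; Ph(120°)/Cl(180°) gauche 0.9 → 3.2 kcal/mol.
E(B) − E(A) = 2.9 − 3.2 = -0.3 kcal/mol.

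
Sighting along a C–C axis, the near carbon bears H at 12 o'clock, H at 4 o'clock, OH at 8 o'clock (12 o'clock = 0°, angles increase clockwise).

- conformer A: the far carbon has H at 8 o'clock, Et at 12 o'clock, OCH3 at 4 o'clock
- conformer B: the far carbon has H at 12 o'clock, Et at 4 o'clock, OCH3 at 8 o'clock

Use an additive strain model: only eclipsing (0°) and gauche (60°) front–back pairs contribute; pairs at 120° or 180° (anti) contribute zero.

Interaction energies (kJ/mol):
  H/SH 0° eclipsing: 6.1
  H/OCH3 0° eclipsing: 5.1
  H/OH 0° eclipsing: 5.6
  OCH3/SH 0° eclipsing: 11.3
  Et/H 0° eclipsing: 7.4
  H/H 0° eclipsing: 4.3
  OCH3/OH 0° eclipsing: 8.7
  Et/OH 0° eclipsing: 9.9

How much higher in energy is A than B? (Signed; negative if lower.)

-2.3 kJ/mol

A (eclipsed): H(0°)/Et(0°) eclipsed 7.4; H(120°)/OCH3(120°) eclipsed 5.1; OH(240°)/H(240°) eclipsed 5.6 → 18.1 kJ/mol.
B (eclipsed): H(0°)/H(0°) eclipsed 4.3; H(120°)/Et(120°) eclipsed 7.4; OH(240°)/OCH3(240°) eclipsed 8.7 → 20.4 kJ/mol.
E(A) − E(B) = 18.1 − 20.4 = -2.3 kJ/mol.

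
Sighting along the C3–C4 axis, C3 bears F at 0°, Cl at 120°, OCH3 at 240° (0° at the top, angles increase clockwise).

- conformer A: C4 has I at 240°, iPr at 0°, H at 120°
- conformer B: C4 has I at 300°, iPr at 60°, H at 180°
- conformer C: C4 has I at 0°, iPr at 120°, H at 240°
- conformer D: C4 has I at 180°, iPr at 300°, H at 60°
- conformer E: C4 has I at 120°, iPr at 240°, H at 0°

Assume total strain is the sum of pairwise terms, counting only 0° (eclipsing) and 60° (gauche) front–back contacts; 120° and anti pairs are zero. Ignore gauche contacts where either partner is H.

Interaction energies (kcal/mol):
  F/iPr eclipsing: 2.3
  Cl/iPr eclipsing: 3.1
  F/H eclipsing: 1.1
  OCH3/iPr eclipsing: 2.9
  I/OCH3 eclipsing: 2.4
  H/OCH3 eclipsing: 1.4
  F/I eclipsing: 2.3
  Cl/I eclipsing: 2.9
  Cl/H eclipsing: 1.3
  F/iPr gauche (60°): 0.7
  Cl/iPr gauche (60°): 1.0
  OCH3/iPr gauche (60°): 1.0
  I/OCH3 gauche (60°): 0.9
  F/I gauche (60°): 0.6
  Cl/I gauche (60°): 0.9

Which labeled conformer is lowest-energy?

B

A (eclipsed): F–iPr eclipsed, Cl–H eclipsed, OCH3–I eclipsed; 2.3 + 1.3 + 2.4 = 6.0 kcal/mol.
B (staggered): F–I gauche, F–iPr gauche, Cl–iPr gauche, OCH3–I gauche; 0.6 + 0.7 + 1.0 + 0.9 = 3.2 kcal/mol.
C (eclipsed): F–I eclipsed, Cl–iPr eclipsed, OCH3–H eclipsed; 2.3 + 3.1 + 1.4 = 6.8 kcal/mol.
D (staggered): F–iPr gauche, Cl–I gauche, OCH3–I gauche, OCH3–iPr gauche; 0.7 + 0.9 + 0.9 + 1.0 = 3.5 kcal/mol.
E (eclipsed): F–H eclipsed, Cl–I eclipsed, OCH3–iPr eclipsed; 1.1 + 2.9 + 2.9 = 6.9 kcal/mol.
B has the lowest total (3.2 kcal/mol).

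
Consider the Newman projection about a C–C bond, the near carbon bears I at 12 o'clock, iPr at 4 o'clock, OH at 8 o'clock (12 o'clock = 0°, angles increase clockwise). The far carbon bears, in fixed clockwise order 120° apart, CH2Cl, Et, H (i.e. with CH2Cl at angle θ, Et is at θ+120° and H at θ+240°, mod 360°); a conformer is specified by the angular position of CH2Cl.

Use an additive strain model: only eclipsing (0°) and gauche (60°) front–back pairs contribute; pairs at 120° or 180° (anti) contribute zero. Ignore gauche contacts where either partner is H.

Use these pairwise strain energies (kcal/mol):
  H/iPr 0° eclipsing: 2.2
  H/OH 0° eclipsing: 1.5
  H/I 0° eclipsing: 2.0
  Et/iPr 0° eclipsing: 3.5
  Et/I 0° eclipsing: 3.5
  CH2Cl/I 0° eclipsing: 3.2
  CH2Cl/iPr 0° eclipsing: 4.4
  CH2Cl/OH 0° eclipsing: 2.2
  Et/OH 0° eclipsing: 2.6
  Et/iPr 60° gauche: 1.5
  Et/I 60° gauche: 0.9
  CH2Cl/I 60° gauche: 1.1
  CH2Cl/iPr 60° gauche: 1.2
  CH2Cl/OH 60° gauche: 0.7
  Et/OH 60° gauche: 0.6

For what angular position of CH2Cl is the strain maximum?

CH2Cl at 0° (eclipsed): I(0°)/CH2Cl(0°) eclipsed 3.2; iPr(120°)/Et(120°) eclipsed 3.5; OH(240°)/H(240°) eclipsed 1.5 → 8.2 kcal/mol.
CH2Cl at 60° (staggered): I(0°)/CH2Cl(60°) gauche 1.1; iPr(120°)/CH2Cl(60°) gauche 1.2; iPr(120°)/Et(180°) gauche 1.5; OH(240°)/Et(180°) gauche 0.6 → 4.4 kcal/mol.
CH2Cl at 120° (eclipsed): I(0°)/H(0°) eclipsed 2.0; iPr(120°)/CH2Cl(120°) eclipsed 4.4; OH(240°)/Et(240°) eclipsed 2.6 → 9.0 kcal/mol.
CH2Cl at 180° (staggered): I(0°)/Et(300°) gauche 0.9; iPr(120°)/CH2Cl(180°) gauche 1.2; OH(240°)/CH2Cl(180°) gauche 0.7; OH(240°)/Et(300°) gauche 0.6 → 3.4 kcal/mol.
CH2Cl at 240° (eclipsed): I(0°)/Et(0°) eclipsed 3.5; iPr(120°)/H(120°) eclipsed 2.2; OH(240°)/CH2Cl(240°) eclipsed 2.2 → 7.9 kcal/mol.
CH2Cl at 300° (staggered): I(0°)/CH2Cl(300°) gauche 1.1; I(0°)/Et(60°) gauche 0.9; iPr(120°)/Et(60°) gauche 1.5; OH(240°)/CH2Cl(300°) gauche 0.7 → 4.2 kcal/mol.
The maximum (9.0 kcal/mol) occurs with CH2Cl at 120°.

120°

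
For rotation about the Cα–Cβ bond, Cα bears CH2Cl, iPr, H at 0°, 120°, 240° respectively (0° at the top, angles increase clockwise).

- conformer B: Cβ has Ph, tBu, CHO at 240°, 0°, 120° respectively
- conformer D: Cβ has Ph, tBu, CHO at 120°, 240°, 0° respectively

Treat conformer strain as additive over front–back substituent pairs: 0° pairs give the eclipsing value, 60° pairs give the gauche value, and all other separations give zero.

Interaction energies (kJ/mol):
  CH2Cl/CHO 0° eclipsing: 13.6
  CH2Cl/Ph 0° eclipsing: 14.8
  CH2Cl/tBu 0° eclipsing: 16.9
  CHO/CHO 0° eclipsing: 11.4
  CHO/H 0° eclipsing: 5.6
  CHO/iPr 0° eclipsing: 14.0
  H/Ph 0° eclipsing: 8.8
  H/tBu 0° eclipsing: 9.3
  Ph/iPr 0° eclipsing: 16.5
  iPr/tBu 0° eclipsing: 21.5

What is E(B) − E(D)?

B is eclipsed. CH2Cl at 0° is eclipsed with tBu at 0° (16.9); iPr at 120° is eclipsed with CHO at 120° (14.0); H at 240° is eclipsed with Ph at 240° (8.8). Total 39.7 kJ/mol.
D is eclipsed. CH2Cl at 0° is eclipsed with CHO at 0° (13.6); iPr at 120° is eclipsed with Ph at 120° (16.5); H at 240° is eclipsed with tBu at 240° (9.3). Total 39.4 kJ/mol.
E(B) − E(D) = 39.7 − 39.4 = +0.3 kJ/mol.

+0.3 kJ/mol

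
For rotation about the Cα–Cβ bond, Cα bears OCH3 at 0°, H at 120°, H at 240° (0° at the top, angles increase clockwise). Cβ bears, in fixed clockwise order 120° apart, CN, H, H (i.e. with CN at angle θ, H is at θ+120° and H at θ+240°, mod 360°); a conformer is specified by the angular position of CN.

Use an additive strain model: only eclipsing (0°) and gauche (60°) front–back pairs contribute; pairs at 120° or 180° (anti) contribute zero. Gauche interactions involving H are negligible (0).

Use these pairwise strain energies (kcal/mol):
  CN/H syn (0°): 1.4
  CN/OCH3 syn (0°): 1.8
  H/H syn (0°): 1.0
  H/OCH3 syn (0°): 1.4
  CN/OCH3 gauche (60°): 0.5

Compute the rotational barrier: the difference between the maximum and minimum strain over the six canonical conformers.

3.8 kcal/mol

CN at 0° (eclipsed): OCH3(0°)/CN(0°) eclipsed 1.8; H(120°)/H(120°) eclipsed 1.0; H(240°)/H(240°) eclipsed 1.0 → 3.8 kcal/mol.
CN at 60° (staggered): OCH3(0°)/CN(60°) gauche 0.5 → 0.5 kcal/mol.
CN at 120° (eclipsed): OCH3(0°)/H(0°) eclipsed 1.4; H(120°)/CN(120°) eclipsed 1.4; H(240°)/H(240°) eclipsed 1.0 → 3.8 kcal/mol.
CN at 180° (staggered): no non-H gauche contacts → 0.0 kcal/mol.
CN at 240° (eclipsed): OCH3(0°)/H(0°) eclipsed 1.4; H(120°)/H(120°) eclipsed 1.0; H(240°)/CN(240°) eclipsed 1.4 → 3.8 kcal/mol.
CN at 300° (staggered): OCH3(0°)/CN(300°) gauche 0.5 → 0.5 kcal/mol.
Max at 0° (3.8 kcal/mol), min at 180° (0.0 kcal/mol); barrier = 3.8 kcal/mol.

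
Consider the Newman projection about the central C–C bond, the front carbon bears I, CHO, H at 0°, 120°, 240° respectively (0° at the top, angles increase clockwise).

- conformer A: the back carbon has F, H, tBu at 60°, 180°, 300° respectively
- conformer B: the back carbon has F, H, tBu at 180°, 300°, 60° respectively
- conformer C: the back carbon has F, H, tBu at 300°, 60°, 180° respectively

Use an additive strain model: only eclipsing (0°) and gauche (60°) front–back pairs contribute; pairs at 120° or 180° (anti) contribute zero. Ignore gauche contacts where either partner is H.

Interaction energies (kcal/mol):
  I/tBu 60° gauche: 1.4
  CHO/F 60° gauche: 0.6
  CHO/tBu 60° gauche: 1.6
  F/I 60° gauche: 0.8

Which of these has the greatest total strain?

B

A (staggered): I(0°)/F(60°) gauche 0.8; I(0°)/tBu(300°) gauche 1.4; CHO(120°)/F(60°) gauche 0.6 → 2.8 kcal/mol.
B (staggered): I(0°)/tBu(60°) gauche 1.4; CHO(120°)/F(180°) gauche 0.6; CHO(120°)/tBu(60°) gauche 1.6 → 3.6 kcal/mol.
C (staggered): I(0°)/F(300°) gauche 0.8; CHO(120°)/tBu(180°) gauche 1.6 → 2.4 kcal/mol.
B has the highest total (3.6 kcal/mol).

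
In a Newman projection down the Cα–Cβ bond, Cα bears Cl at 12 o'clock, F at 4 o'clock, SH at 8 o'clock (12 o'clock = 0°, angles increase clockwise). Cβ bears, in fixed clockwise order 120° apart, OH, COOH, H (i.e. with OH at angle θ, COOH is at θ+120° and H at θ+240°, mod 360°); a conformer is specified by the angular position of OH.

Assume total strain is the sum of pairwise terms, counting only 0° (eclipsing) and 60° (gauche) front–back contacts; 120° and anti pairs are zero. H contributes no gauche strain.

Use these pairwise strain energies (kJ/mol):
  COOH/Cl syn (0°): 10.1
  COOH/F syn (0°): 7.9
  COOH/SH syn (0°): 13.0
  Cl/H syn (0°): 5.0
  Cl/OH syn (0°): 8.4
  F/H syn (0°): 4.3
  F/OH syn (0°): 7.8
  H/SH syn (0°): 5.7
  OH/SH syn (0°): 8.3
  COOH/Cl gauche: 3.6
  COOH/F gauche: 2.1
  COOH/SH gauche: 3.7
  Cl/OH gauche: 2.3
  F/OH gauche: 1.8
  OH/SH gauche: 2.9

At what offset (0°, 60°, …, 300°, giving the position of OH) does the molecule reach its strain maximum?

120°

OH at 0° (eclipsed): Cl(0°)/OH(0°) eclipsed 8.4; F(120°)/COOH(120°) eclipsed 7.9; SH(240°)/H(240°) eclipsed 5.7 → 22.0 kJ/mol.
OH at 60° (staggered): Cl(0°)/OH(60°) gauche 2.3; F(120°)/OH(60°) gauche 1.8; F(120°)/COOH(180°) gauche 2.1; SH(240°)/COOH(180°) gauche 3.7 → 9.9 kJ/mol.
OH at 120° (eclipsed): Cl(0°)/H(0°) eclipsed 5.0; F(120°)/OH(120°) eclipsed 7.8; SH(240°)/COOH(240°) eclipsed 13.0 → 25.8 kJ/mol.
OH at 180° (staggered): Cl(0°)/COOH(300°) gauche 3.6; F(120°)/OH(180°) gauche 1.8; SH(240°)/OH(180°) gauche 2.9; SH(240°)/COOH(300°) gauche 3.7 → 12.0 kJ/mol.
OH at 240° (eclipsed): Cl(0°)/COOH(0°) eclipsed 10.1; F(120°)/H(120°) eclipsed 4.3; SH(240°)/OH(240°) eclipsed 8.3 → 22.7 kJ/mol.
OH at 300° (staggered): Cl(0°)/OH(300°) gauche 2.3; Cl(0°)/COOH(60°) gauche 3.6; F(120°)/COOH(60°) gauche 2.1; SH(240°)/OH(300°) gauche 2.9 → 10.9 kJ/mol.
The maximum (25.8 kJ/mol) occurs with OH at 120°.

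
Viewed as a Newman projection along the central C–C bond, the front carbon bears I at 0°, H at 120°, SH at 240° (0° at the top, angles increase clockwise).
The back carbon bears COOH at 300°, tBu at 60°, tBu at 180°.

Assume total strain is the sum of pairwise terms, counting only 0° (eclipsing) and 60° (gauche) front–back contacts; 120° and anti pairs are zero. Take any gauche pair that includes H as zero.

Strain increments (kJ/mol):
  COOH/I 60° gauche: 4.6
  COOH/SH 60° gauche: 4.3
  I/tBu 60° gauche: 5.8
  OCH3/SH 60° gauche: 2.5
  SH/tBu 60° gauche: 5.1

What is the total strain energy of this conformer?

19.8 kJ/mol

This conformer (staggered): I(0°)/COOH(300°) gauche 4.6; I(0°)/tBu(60°) gauche 5.8; SH(240°)/COOH(300°) gauche 4.3; SH(240°)/tBu(180°) gauche 5.1 → 19.8 kJ/mol.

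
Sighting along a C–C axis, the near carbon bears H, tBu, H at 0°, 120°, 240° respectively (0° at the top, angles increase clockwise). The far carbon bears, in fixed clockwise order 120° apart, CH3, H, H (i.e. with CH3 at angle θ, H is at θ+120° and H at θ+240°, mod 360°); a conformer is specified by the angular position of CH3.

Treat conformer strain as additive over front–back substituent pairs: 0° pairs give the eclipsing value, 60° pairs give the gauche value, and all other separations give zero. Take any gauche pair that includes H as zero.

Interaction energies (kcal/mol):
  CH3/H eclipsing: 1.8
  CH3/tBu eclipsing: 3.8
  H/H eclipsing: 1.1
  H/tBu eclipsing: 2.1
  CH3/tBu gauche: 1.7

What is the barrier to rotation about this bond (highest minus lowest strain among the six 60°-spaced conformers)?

6.0 kcal/mol

CH3 at 0° (eclipsed): H(0°)/CH3(0°) eclipsed 1.8; tBu(120°)/H(120°) eclipsed 2.1; H(240°)/H(240°) eclipsed 1.1 → 5.0 kcal/mol.
CH3 at 60° (staggered): tBu(120°)/CH3(60°) gauche 1.7 → 1.7 kcal/mol.
CH3 at 120° (eclipsed): H(0°)/H(0°) eclipsed 1.1; tBu(120°)/CH3(120°) eclipsed 3.8; H(240°)/H(240°) eclipsed 1.1 → 6.0 kcal/mol.
CH3 at 180° (staggered): tBu(120°)/CH3(180°) gauche 1.7 → 1.7 kcal/mol.
CH3 at 240° (eclipsed): H(0°)/H(0°) eclipsed 1.1; tBu(120°)/H(120°) eclipsed 2.1; H(240°)/CH3(240°) eclipsed 1.8 → 5.0 kcal/mol.
CH3 at 300° (staggered): no non-H gauche contacts → 0.0 kcal/mol.
Max at 120° (6.0 kcal/mol), min at 300° (0.0 kcal/mol); barrier = 6.0 kcal/mol.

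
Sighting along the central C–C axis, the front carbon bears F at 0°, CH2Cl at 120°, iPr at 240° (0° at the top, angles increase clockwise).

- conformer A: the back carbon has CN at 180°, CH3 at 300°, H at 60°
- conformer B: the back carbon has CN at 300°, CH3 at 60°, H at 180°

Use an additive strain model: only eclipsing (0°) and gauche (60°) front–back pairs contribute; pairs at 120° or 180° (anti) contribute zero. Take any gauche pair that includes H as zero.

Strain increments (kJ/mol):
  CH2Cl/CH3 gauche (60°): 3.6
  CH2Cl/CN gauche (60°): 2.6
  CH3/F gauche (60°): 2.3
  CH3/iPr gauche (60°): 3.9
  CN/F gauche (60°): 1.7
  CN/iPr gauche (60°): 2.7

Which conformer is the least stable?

A

A (staggered): F(0°)/CH3(300°) gauche 2.3; CH2Cl(120°)/CN(180°) gauche 2.6; iPr(240°)/CN(180°) gauche 2.7; iPr(240°)/CH3(300°) gauche 3.9 → 11.5 kJ/mol.
B (staggered): F(0°)/CN(300°) gauche 1.7; F(0°)/CH3(60°) gauche 2.3; CH2Cl(120°)/CH3(60°) gauche 3.6; iPr(240°)/CN(300°) gauche 2.7 → 10.3 kJ/mol.
A has the highest total (11.5 kJ/mol).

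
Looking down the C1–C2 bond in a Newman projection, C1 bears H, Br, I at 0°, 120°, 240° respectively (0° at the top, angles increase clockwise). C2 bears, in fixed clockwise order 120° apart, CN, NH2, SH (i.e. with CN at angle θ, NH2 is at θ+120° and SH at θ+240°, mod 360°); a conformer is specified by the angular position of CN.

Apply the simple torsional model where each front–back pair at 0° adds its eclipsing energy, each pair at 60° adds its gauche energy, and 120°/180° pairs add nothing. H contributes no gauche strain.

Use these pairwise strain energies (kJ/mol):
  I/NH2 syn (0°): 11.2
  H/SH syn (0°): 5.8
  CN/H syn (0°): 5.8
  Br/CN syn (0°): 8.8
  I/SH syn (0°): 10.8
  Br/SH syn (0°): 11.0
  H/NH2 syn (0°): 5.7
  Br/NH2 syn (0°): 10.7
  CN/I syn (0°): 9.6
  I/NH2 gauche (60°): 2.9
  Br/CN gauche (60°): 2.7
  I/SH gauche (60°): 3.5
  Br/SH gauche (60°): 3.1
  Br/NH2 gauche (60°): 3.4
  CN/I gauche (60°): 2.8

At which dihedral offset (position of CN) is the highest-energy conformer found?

0°

CN at 0° (eclipsed): H(0°)/CN(0°) eclipsed 5.8; Br(120°)/NH2(120°) eclipsed 10.7; I(240°)/SH(240°) eclipsed 10.8 → 27.3 kJ/mol.
CN at 60° (staggered): Br(120°)/CN(60°) gauche 2.7; Br(120°)/NH2(180°) gauche 3.4; I(240°)/NH2(180°) gauche 2.9; I(240°)/SH(300°) gauche 3.5 → 12.5 kJ/mol.
CN at 120° (eclipsed): H(0°)/SH(0°) eclipsed 5.8; Br(120°)/CN(120°) eclipsed 8.8; I(240°)/NH2(240°) eclipsed 11.2 → 25.8 kJ/mol.
CN at 180° (staggered): Br(120°)/CN(180°) gauche 2.7; Br(120°)/SH(60°) gauche 3.1; I(240°)/CN(180°) gauche 2.8; I(240°)/NH2(300°) gauche 2.9 → 11.5 kJ/mol.
CN at 240° (eclipsed): H(0°)/NH2(0°) eclipsed 5.7; Br(120°)/SH(120°) eclipsed 11.0; I(240°)/CN(240°) eclipsed 9.6 → 26.3 kJ/mol.
CN at 300° (staggered): Br(120°)/NH2(60°) gauche 3.4; Br(120°)/SH(180°) gauche 3.1; I(240°)/CN(300°) gauche 2.8; I(240°)/SH(180°) gauche 3.5 → 12.8 kJ/mol.
The maximum (27.3 kJ/mol) occurs with CN at 0°.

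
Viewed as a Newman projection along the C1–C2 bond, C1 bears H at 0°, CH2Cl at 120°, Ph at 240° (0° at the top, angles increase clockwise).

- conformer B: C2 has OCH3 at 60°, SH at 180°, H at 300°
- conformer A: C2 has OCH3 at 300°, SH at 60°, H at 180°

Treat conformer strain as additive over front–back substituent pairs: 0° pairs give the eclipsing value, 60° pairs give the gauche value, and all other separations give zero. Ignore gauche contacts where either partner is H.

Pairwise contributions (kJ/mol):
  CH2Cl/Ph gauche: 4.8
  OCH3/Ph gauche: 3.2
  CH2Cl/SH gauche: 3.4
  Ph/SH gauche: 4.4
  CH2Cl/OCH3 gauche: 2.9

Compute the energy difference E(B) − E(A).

B (staggered): CH2Cl(120°)/OCH3(60°) gauche 2.9; CH2Cl(120°)/SH(180°) gauche 3.4; Ph(240°)/SH(180°) gauche 4.4 → 10.7 kJ/mol.
A (staggered): CH2Cl(120°)/SH(60°) gauche 3.4; Ph(240°)/OCH3(300°) gauche 3.2 → 6.6 kJ/mol.
E(B) − E(A) = 10.7 − 6.6 = +4.1 kJ/mol.

+4.1 kJ/mol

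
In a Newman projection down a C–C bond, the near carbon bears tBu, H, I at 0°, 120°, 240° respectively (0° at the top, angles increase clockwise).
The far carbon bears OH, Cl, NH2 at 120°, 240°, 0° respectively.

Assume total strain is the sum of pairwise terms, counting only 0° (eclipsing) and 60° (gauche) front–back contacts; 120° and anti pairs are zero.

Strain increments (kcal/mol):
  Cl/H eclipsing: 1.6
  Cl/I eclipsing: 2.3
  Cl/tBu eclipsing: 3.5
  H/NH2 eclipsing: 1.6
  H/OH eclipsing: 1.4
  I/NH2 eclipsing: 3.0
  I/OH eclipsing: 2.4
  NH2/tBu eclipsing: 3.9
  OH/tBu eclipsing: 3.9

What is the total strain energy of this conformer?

7.6 kcal/mol

This conformer (eclipsed): tBu(0°)/NH2(0°) eclipsed 3.9; H(120°)/OH(120°) eclipsed 1.4; I(240°)/Cl(240°) eclipsed 2.3 → 7.6 kcal/mol.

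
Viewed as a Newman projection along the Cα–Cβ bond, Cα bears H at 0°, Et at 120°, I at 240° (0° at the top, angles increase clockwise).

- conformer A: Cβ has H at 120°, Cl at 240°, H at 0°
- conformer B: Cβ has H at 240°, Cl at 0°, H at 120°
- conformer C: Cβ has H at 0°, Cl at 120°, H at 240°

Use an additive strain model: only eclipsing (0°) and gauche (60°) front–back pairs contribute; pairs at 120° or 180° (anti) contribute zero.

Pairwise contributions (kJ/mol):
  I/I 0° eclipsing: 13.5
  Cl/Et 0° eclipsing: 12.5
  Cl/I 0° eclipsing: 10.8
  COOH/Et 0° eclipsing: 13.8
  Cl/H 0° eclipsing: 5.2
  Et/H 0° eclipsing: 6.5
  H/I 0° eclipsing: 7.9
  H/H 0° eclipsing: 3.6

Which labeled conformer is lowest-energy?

B

A (eclipsed): H–H eclipsed, Et–H eclipsed, I–Cl eclipsed; 3.6 + 6.5 + 10.8 = 20.9 kJ/mol.
B (eclipsed): H–Cl eclipsed, Et–H eclipsed, I–H eclipsed; 5.2 + 6.5 + 7.9 = 19.6 kJ/mol.
C (eclipsed): H–H eclipsed, Et–Cl eclipsed, I–H eclipsed; 3.6 + 12.5 + 7.9 = 24.0 kJ/mol.
B has the lowest total (19.6 kJ/mol).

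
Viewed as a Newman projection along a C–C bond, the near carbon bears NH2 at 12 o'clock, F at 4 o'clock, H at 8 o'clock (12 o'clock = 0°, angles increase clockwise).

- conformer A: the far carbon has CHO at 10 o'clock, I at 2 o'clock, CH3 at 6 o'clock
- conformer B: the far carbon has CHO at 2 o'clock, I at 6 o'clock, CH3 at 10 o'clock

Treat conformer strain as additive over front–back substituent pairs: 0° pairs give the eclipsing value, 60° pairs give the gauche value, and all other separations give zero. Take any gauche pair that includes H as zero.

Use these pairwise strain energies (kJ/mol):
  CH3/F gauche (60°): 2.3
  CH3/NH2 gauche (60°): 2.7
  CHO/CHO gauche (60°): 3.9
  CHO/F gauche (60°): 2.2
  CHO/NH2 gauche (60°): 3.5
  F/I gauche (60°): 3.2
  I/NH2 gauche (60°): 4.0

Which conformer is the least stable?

A (staggered): NH2–CHO gauche, NH2–I gauche, F–I gauche, F–CH3 gauche; 3.5 + 4.0 + 3.2 + 2.3 = 13.0 kJ/mol.
B (staggered): NH2–CHO gauche, NH2–CH3 gauche, F–CHO gauche, F–I gauche; 3.5 + 2.7 + 2.2 + 3.2 = 11.6 kJ/mol.
A has the highest total (13.0 kJ/mol).

A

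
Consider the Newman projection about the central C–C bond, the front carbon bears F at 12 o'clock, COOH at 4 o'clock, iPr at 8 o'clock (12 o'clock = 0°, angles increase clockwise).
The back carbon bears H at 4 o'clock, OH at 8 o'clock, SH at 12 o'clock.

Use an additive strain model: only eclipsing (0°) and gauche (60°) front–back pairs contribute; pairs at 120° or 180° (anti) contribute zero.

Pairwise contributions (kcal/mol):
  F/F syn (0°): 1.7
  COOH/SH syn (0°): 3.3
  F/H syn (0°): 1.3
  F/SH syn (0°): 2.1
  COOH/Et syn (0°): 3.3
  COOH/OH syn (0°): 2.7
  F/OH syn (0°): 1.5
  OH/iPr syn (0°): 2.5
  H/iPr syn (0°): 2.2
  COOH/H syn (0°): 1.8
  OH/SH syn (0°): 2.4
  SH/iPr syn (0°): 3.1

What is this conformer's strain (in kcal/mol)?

This conformer (eclipsed): F(0°)/SH(0°) eclipsed 2.1; COOH(120°)/H(120°) eclipsed 1.8; iPr(240°)/OH(240°) eclipsed 2.5 → 6.4 kcal/mol.

6.4 kcal/mol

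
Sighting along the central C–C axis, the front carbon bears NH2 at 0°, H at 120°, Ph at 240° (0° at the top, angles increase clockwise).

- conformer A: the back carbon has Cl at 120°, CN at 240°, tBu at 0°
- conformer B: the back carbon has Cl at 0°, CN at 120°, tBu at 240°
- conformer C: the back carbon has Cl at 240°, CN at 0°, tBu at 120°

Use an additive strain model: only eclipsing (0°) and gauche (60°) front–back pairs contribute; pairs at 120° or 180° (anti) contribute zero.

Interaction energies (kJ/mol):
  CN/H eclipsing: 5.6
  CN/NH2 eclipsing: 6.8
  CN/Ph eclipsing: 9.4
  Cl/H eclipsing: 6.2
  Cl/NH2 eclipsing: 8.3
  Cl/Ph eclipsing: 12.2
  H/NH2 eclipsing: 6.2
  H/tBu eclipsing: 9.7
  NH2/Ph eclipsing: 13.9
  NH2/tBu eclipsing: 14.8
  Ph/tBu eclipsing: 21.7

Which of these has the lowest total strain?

C

A (eclipsed): NH2–tBu eclipsed, H–Cl eclipsed, Ph–CN eclipsed; 14.8 + 6.2 + 9.4 = 30.4 kJ/mol.
B (eclipsed): NH2–Cl eclipsed, H–CN eclipsed, Ph–tBu eclipsed; 8.3 + 5.6 + 21.7 = 35.6 kJ/mol.
C (eclipsed): NH2–CN eclipsed, H–tBu eclipsed, Ph–Cl eclipsed; 6.8 + 9.7 + 12.2 = 28.7 kJ/mol.
C has the lowest total (28.7 kJ/mol).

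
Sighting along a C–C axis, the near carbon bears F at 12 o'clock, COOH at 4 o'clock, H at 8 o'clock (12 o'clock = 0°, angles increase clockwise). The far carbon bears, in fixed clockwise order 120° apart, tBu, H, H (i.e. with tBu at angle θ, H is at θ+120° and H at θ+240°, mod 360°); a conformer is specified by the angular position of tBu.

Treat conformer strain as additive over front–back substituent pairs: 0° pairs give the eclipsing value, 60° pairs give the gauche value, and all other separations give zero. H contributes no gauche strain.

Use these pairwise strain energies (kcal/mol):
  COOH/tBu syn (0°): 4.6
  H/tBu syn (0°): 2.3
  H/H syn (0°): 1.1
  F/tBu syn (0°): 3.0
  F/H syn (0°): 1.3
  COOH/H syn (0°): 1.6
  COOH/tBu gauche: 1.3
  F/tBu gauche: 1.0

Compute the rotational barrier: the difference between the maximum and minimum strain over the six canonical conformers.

6.0 kcal/mol

tBu at 0° (eclipsed): F(0°)/tBu(0°) eclipsed 3.0; COOH(120°)/H(120°) eclipsed 1.6; H(240°)/H(240°) eclipsed 1.1 → 5.7 kcal/mol.
tBu at 60° (staggered): F(0°)/tBu(60°) gauche 1.0; COOH(120°)/tBu(60°) gauche 1.3 → 2.3 kcal/mol.
tBu at 120° (eclipsed): F(0°)/H(0°) eclipsed 1.3; COOH(120°)/tBu(120°) eclipsed 4.6; H(240°)/H(240°) eclipsed 1.1 → 7.0 kcal/mol.
tBu at 180° (staggered): COOH(120°)/tBu(180°) gauche 1.3 → 1.3 kcal/mol.
tBu at 240° (eclipsed): F(0°)/H(0°) eclipsed 1.3; COOH(120°)/H(120°) eclipsed 1.6; H(240°)/tBu(240°) eclipsed 2.3 → 5.2 kcal/mol.
tBu at 300° (staggered): F(0°)/tBu(300°) gauche 1.0 → 1.0 kcal/mol.
Max at 120° (7.0 kcal/mol), min at 300° (1.0 kcal/mol); barrier = 6.0 kcal/mol.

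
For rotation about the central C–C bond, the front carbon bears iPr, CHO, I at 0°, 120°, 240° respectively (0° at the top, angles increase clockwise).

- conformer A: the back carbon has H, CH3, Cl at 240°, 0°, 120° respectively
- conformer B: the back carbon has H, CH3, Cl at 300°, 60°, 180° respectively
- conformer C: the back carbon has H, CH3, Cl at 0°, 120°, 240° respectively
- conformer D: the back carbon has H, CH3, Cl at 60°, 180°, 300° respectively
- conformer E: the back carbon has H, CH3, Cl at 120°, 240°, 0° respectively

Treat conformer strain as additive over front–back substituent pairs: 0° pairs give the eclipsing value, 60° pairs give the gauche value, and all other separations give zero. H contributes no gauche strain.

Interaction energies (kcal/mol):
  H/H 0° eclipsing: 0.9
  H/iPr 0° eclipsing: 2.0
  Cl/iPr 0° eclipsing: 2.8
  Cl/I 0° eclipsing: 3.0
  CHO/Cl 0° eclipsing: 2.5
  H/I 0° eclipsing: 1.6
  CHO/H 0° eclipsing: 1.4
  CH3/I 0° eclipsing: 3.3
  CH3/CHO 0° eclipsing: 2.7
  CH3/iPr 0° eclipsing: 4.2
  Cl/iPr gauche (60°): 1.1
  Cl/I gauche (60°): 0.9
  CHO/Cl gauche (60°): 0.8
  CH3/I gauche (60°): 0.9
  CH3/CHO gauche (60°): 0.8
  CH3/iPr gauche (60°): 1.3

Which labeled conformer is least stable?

A is eclipsed. iPr at 0° is eclipsed with CH3 at 0° (4.2); CHO at 120° is eclipsed with Cl at 120° (2.5); I at 240° is eclipsed with H at 240° (1.6). Total 8.3 kcal/mol.
B is staggered. iPr at 0° is gauche with CH3 at 60° (1.3); CHO at 120° is gauche with CH3 at 60° (0.8); CHO at 120° is gauche with Cl at 180° (0.8); I at 240° is gauche with Cl at 180° (0.9). Total 3.8 kcal/mol.
C is eclipsed. iPr at 0° is eclipsed with H at 0° (2.0); CHO at 120° is eclipsed with CH3 at 120° (2.7); I at 240° is eclipsed with Cl at 240° (3.0). Total 7.7 kcal/mol.
D is staggered. iPr at 0° is gauche with Cl at 300° (1.1); CHO at 120° is gauche with CH3 at 180° (0.8); I at 240° is gauche with CH3 at 180° (0.9); I at 240° is gauche with Cl at 300° (0.9). Total 3.7 kcal/mol.
E is eclipsed. iPr at 0° is eclipsed with Cl at 0° (2.8); CHO at 120° is eclipsed with H at 120° (1.4); I at 240° is eclipsed with CH3 at 240° (3.3). Total 7.5 kcal/mol.
A has the highest total (8.3 kcal/mol).

A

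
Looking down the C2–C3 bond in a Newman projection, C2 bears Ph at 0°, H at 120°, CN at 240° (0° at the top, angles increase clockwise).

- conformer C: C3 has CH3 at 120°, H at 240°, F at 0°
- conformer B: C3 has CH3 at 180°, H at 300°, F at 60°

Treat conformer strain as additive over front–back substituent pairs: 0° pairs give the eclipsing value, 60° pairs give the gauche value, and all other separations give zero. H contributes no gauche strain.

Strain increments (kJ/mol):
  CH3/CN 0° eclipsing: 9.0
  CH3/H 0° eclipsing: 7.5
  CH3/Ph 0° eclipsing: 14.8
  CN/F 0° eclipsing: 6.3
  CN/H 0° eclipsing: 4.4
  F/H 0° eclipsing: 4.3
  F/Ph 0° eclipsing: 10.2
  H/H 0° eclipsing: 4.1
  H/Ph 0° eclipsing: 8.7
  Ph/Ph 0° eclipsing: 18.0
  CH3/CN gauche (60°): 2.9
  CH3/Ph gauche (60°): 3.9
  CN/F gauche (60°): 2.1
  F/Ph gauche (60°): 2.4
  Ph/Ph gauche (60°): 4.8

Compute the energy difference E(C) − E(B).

C (eclipsed): Ph–F eclipsed, H–CH3 eclipsed, CN–H eclipsed; 10.2 + 7.5 + 4.4 = 22.1 kJ/mol.
B (staggered): Ph–F gauche, CN–CH3 gauche; 2.4 + 2.9 = 5.3 kJ/mol.
E(C) − E(B) = 22.1 − 5.3 = +16.8 kJ/mol.

+16.8 kJ/mol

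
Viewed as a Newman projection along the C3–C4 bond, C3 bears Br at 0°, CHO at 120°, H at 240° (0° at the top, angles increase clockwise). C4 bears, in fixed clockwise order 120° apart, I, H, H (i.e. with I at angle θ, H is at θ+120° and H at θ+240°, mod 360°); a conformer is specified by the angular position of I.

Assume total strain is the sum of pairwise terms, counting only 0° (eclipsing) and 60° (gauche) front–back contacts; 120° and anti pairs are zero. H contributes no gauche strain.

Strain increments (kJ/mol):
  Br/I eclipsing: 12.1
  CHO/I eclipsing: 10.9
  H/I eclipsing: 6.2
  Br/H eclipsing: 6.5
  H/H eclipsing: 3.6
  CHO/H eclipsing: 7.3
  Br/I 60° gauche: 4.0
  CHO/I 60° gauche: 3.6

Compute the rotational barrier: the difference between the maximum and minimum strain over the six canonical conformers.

19.4 kJ/mol

I at 0° is eclipsed. Br at 0° is eclipsed with I at 0° (12.1); CHO at 120° is eclipsed with H at 120° (7.3); H at 240° is eclipsed with H at 240° (3.6). Total 23.0 kJ/mol.
I at 60° is staggered. Br at 0° is gauche with I at 60° (4.0); CHO at 120° is gauche with I at 60° (3.6). Total 7.6 kJ/mol.
I at 120° is eclipsed. Br at 0° is eclipsed with H at 0° (6.5); CHO at 120° is eclipsed with I at 120° (10.9); H at 240° is eclipsed with H at 240° (3.6). Total 21.0 kJ/mol.
I at 180° is staggered. CHO at 120° is gauche with I at 180° (3.6). Total 3.6 kJ/mol.
I at 240° is eclipsed. Br at 0° is eclipsed with H at 0° (6.5); CHO at 120° is eclipsed with H at 120° (7.3); H at 240° is eclipsed with I at 240° (6.2). Total 20.0 kJ/mol.
I at 300° is staggered. Br at 0° is gauche with I at 300° (4.0). Total 4.0 kJ/mol.
Max at 0° (23.0 kJ/mol), min at 180° (3.6 kJ/mol); barrier = 19.4 kJ/mol.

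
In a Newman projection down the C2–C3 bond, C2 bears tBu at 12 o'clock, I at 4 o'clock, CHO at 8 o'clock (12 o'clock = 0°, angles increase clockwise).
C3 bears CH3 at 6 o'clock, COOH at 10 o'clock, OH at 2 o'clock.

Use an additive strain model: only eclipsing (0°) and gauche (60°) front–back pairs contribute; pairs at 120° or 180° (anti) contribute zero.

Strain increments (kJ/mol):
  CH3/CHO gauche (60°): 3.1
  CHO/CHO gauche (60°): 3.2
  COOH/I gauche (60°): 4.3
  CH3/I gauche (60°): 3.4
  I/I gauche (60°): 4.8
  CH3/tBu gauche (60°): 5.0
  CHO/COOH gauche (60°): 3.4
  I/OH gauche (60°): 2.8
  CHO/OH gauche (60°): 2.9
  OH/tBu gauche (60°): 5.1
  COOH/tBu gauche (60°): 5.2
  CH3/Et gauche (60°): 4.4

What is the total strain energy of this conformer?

23.0 kJ/mol

This conformer is staggered. tBu at 0° is gauche with COOH at 300° (5.2); tBu at 0° is gauche with OH at 60° (5.1); I at 120° is gauche with CH3 at 180° (3.4); I at 120° is gauche with OH at 60° (2.8); CHO at 240° is gauche with CH3 at 180° (3.1); CHO at 240° is gauche with COOH at 300° (3.4). Total 23.0 kJ/mol.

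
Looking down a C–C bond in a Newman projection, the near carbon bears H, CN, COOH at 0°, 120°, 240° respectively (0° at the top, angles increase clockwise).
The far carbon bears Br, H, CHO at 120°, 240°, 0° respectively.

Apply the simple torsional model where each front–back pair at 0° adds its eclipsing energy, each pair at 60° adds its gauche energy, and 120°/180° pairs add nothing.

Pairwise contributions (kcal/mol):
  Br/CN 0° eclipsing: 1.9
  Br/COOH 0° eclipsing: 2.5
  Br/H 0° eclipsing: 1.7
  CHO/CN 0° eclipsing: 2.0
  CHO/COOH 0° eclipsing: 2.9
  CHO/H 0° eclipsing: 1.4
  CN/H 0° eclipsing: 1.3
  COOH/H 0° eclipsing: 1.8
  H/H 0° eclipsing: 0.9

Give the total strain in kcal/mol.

This conformer is eclipsed. H at 0° is eclipsed with CHO at 0° (1.4); CN at 120° is eclipsed with Br at 120° (1.9); COOH at 240° is eclipsed with H at 240° (1.8). Total 5.1 kcal/mol.

5.1 kcal/mol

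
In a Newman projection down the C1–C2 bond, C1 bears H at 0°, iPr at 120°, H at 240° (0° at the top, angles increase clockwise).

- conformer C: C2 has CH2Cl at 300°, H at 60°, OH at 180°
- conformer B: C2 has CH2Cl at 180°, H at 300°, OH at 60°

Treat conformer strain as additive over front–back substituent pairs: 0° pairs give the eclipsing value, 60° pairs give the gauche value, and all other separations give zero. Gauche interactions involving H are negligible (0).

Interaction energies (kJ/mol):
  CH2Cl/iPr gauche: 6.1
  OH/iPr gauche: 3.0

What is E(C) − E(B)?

-6.1 kJ/mol

C (staggered): iPr(120°)/OH(180°) gauche 3.0 → 3.0 kJ/mol.
B (staggered): iPr(120°)/CH2Cl(180°) gauche 6.1; iPr(120°)/OH(60°) gauche 3.0 → 9.1 kJ/mol.
E(C) − E(B) = 3.0 − 9.1 = -6.1 kJ/mol.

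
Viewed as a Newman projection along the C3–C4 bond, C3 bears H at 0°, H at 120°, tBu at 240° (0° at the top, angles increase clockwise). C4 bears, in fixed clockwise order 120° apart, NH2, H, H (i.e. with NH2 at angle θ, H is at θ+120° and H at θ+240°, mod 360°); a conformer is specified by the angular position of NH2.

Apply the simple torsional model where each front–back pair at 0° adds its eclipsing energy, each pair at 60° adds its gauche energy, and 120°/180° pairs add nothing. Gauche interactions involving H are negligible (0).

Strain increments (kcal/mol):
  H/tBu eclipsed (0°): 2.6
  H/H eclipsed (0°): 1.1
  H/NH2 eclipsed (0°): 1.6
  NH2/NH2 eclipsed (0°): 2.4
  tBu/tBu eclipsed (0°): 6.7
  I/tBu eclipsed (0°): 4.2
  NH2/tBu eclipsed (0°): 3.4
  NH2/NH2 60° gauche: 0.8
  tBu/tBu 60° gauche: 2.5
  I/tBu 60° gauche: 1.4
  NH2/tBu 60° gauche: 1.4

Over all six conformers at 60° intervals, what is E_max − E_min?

5.6 kcal/mol

NH2 at 0° is eclipsed. H at 0° is eclipsed with NH2 at 0° (1.6); H at 120° is eclipsed with H at 120° (1.1); tBu at 240° is eclipsed with H at 240° (2.6). Total 5.3 kcal/mol.
NH2 at 60° (staggered): no non-H gauche contacts → 0.0 kcal/mol.
NH2 at 120° is eclipsed. H at 0° is eclipsed with H at 0° (1.1); H at 120° is eclipsed with NH2 at 120° (1.6); tBu at 240° is eclipsed with H at 240° (2.6). Total 5.3 kcal/mol.
NH2 at 180° is staggered. tBu at 240° is gauche with NH2 at 180° (1.4). Total 1.4 kcal/mol.
NH2 at 240° is eclipsed. H at 0° is eclipsed with H at 0° (1.1); H at 120° is eclipsed with H at 120° (1.1); tBu at 240° is eclipsed with NH2 at 240° (3.4). Total 5.6 kcal/mol.
NH2 at 300° is staggered. tBu at 240° is gauche with NH2 at 300° (1.4). Total 1.4 kcal/mol.
Max at 240° (5.6 kcal/mol), min at 60° (0.0 kcal/mol); barrier = 5.6 kcal/mol.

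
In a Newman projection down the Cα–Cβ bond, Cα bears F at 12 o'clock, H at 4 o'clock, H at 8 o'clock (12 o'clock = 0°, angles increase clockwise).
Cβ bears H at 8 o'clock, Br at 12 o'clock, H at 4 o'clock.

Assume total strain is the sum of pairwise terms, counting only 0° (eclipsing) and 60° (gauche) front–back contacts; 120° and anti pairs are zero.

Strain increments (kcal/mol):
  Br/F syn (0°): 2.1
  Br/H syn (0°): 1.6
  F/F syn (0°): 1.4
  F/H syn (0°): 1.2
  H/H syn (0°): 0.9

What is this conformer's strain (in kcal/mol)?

3.9 kcal/mol

This conformer (eclipsed): F–Br eclipsed, H–H eclipsed, H–H eclipsed; 2.1 + 0.9 + 0.9 = 3.9 kcal/mol.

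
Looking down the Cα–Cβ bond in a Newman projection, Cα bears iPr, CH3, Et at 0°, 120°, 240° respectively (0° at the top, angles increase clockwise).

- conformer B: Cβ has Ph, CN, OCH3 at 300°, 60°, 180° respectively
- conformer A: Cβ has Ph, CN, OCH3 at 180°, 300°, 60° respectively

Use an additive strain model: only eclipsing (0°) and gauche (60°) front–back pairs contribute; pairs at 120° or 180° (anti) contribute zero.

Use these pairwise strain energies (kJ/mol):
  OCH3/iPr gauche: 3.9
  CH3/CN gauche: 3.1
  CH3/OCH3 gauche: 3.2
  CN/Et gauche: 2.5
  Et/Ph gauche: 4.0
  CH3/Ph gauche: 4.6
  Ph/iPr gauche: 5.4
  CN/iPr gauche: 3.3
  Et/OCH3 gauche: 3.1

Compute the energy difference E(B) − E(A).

+0.6 kJ/mol

B (staggered): iPr–Ph gauche, iPr–CN gauche, CH3–CN gauche, CH3–OCH3 gauche, Et–Ph gauche, Et–OCH3 gauche; 5.4 + 3.3 + 3.1 + 3.2 + 4.0 + 3.1 = 22.1 kJ/mol.
A (staggered): iPr–CN gauche, iPr–OCH3 gauche, CH3–Ph gauche, CH3–OCH3 gauche, Et–Ph gauche, Et–CN gauche; 3.3 + 3.9 + 4.6 + 3.2 + 4.0 + 2.5 = 21.5 kJ/mol.
E(B) − E(A) = 22.1 − 21.5 = +0.6 kJ/mol.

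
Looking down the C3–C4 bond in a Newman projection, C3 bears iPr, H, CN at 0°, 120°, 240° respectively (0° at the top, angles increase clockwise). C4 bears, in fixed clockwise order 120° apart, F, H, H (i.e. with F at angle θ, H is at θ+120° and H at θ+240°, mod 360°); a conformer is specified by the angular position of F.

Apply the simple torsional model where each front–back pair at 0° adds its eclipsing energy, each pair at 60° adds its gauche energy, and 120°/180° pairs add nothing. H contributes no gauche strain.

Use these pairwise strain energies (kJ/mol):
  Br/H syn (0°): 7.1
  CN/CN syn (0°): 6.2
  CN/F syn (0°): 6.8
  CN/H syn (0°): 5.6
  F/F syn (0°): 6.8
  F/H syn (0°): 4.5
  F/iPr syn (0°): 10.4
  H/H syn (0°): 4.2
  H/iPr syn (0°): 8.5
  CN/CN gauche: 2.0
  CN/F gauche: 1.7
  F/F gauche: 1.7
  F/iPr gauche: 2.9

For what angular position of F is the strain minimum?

180°

F at 0° (eclipsed): iPr(0°)/F(0°) eclipsed 10.4; H(120°)/H(120°) eclipsed 4.2; CN(240°)/H(240°) eclipsed 5.6 → 20.2 kJ/mol.
F at 60° (staggered): iPr(0°)/F(60°) gauche 2.9 → 2.9 kJ/mol.
F at 120° (eclipsed): iPr(0°)/H(0°) eclipsed 8.5; H(120°)/F(120°) eclipsed 4.5; CN(240°)/H(240°) eclipsed 5.6 → 18.6 kJ/mol.
F at 180° (staggered): CN(240°)/F(180°) gauche 1.7 → 1.7 kJ/mol.
F at 240° (eclipsed): iPr(0°)/H(0°) eclipsed 8.5; H(120°)/H(120°) eclipsed 4.2; CN(240°)/F(240°) eclipsed 6.8 → 19.5 kJ/mol.
F at 300° (staggered): iPr(0°)/F(300°) gauche 2.9; CN(240°)/F(300°) gauche 1.7 → 4.6 kJ/mol.
The minimum (1.7 kJ/mol) occurs with F at 180°.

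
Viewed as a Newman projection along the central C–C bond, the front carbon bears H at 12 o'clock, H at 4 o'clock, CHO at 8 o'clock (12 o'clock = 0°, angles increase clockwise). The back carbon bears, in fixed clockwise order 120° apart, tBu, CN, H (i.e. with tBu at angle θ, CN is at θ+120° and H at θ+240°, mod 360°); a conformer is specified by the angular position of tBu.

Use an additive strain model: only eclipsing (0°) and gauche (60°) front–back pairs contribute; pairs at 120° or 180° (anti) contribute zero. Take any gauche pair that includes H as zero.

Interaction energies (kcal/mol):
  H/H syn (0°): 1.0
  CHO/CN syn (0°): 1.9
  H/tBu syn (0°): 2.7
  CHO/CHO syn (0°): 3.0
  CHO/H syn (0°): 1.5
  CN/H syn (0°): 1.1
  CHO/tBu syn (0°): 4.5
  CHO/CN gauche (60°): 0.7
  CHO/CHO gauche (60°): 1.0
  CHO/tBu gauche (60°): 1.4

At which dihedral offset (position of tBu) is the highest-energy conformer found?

240°

tBu at 0° (eclipsed): H(0°)/tBu(0°) eclipsed 2.7; H(120°)/CN(120°) eclipsed 1.1; CHO(240°)/H(240°) eclipsed 1.5 → 5.3 kcal/mol.
tBu at 60° (staggered): CHO(240°)/CN(180°) gauche 0.7 → 0.7 kcal/mol.
tBu at 120° (eclipsed): H(0°)/H(0°) eclipsed 1.0; H(120°)/tBu(120°) eclipsed 2.7; CHO(240°)/CN(240°) eclipsed 1.9 → 5.6 kcal/mol.
tBu at 180° (staggered): CHO(240°)/tBu(180°) gauche 1.4; CHO(240°)/CN(300°) gauche 0.7 → 2.1 kcal/mol.
tBu at 240° (eclipsed): H(0°)/CN(0°) eclipsed 1.1; H(120°)/H(120°) eclipsed 1.0; CHO(240°)/tBu(240°) eclipsed 4.5 → 6.6 kcal/mol.
tBu at 300° (staggered): CHO(240°)/tBu(300°) gauche 1.4 → 1.4 kcal/mol.
The maximum (6.6 kcal/mol) occurs with tBu at 240°.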